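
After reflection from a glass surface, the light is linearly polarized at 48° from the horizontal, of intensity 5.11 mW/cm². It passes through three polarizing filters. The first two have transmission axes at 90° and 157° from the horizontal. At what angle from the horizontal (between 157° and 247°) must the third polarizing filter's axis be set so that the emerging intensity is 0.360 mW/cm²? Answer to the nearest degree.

By Malus's law, I₁ = I₀ cos²(90° − 48°) = I₀ cos²(42°) = 0.5523 I₀.
I₂ = I₁ cos²(157° − 90°) = 0.5523 I₀ · cos²(67°) = 0.08431 I₀.
Target fraction: 0.360 / 5.11 mW/cm² = 0.07045 of I₀.
Need I₃/I₀ = 0.07045, so cos²(θ − 157°) = 0.07045 / 0.08431 = 0.8356.
θ − 157° = arccos(√0.8356) = 23.9°, giving θ ≈ 157 + 23.9 = 180.9°.

θ ≈ 181°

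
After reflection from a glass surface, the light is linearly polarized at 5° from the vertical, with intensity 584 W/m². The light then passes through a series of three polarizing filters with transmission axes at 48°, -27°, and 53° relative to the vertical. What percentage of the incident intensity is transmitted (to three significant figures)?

≈ 0.108%

I₁ = 584 W/m² · cos²(43°) = 312.4 W/m².
I₂ = I₁ · cos²(75°) = 312.4 · 0.06699 = 20.92 W/m².
I₃ = I₂ · cos²(80°) = 20.92 · 0.03015 = 0.631 W/m².
That is 0.108% of the incident intensity.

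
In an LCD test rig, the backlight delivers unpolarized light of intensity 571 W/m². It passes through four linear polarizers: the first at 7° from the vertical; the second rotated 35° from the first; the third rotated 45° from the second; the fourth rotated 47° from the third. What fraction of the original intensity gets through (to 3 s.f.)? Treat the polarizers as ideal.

I/I₀ ≈ 0.0780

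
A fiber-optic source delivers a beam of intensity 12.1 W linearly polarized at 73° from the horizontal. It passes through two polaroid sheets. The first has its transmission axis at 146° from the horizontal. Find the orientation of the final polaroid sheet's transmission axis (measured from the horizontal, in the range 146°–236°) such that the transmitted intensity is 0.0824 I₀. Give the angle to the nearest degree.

θ ≈ 157°

I₁ = I₀ cos²(146° − 73°) = I₀ cos²(73°) = 0.08548 I₀.
Need I₂/I₀ = 0.0824, so cos²(θ − 146°) = 0.0824 / 0.08548 = 0.964.
θ − 146° = arccos(√0.964) = 10.9°, giving θ ≈ 146 + 10.9 = 156.9°.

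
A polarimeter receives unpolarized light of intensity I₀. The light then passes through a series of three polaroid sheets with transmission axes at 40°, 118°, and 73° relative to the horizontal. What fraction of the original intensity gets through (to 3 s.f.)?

≈ 0.0108 I₀

Unpolarized light through the first polarizer → I₁ = ½ I₀, now polarized at 40°.
I₂ = I₁ cos²(118° − 40°) = 0.5 I₀ · cos²(78°) = 0.02161 I₀.
I₃ = I₂ cos²(73° − 118°) = 0.02161 I₀ · cos²(45°) = 0.01081 I₀.
Transmitted fraction = 0.01081.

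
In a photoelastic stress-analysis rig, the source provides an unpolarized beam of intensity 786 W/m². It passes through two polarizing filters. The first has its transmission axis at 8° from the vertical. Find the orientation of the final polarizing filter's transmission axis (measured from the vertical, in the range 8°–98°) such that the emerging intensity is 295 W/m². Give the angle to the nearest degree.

θ ≈ 38°

Unpolarized light through the first polarizer → I₁ = ½ I₀, now polarized at 8°.
Target fraction: 295 / 786 W/m² = 0.3753 of I₀.
Need I₂/I₀ = 0.3753, so cos²(θ − 8°) = 0.3753 / 0.5 = 0.7506.
θ − 8° = arccos(√0.7506) = 30.0°, giving θ ≈ 8 + 30.0 = 38.0°.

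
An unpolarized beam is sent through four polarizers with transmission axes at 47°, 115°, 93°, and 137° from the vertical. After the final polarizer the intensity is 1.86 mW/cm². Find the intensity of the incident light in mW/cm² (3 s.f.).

I₀ ≈ 59.6 mW/cm²

Unpolarized light through the first polarizer → I₁ = ½ I₀, now polarized at 47°.
I₂ = I₁ cos²(115° − 47°) = 0.5 I₀ · cos²(68°) = 0.07017 I₀.
I₃ = I₂ cos²(93° − 115°) = 0.07017 I₀ · cos²(22°) = 0.06032 I₀.
I₄ = I₃ cos²(137° − 93°) = 0.06032 I₀ · cos²(44°) = 0.03121 I₀.
So 1.86 mW/cm² = 0.03121 I₀, giving I₀ = 1.86/0.03121 = 59.59 mW/cm².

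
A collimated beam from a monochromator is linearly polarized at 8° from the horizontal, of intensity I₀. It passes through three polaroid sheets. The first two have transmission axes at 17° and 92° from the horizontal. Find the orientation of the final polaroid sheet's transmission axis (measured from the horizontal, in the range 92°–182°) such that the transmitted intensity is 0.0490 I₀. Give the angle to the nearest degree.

θ ≈ 122°

I₁ = I₀ cos²(17° − 8°) = I₀ cos²(9°) = 0.9755 I₀.
I₂ = I₁ cos²(92° − 17°) = 0.9755 I₀ · cos²(75°) = 0.06535 I₀.
Need I₃/I₀ = 0.049, so cos²(θ − 92°) = 0.049 / 0.06535 = 0.7498.
θ − 92° = arccos(√0.7498) = 30.0°, giving θ ≈ 92 + 30.0 = 122.0°.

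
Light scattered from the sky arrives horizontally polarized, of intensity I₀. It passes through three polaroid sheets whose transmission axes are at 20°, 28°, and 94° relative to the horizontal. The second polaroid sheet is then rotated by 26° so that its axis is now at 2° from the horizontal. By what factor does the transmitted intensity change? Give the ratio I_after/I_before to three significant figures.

Before rotation:
By Malus's law, I₁ = I₀ cos²(20° − 0°) = I₀ cos²(20°) = 0.883 I₀.
I₂ = I₁ cos²(28° − 20°) = 0.883 I₀ · cos²(8°) = 0.8659 I₀.
I₃ = I₂ cos²(94° − 28°) = 0.8659 I₀ · cos²(66°) = 0.1433 I₀.
After rotation:
I₁ = I₀ cos²(20° − 0°) = I₀ cos²(20°) = 0.883 I₀.
I₂ = I₁ cos²(2° − 20°) = 0.883 I₀ · cos²(18°) = 0.7987 I₀.
Angle between axes 2 and 3: 88°. I₃ = 0.7987 I₀ · cos²(88°) = 0.0009728 I₀.
Ratio = 0.0009728 / 0.1433 = 0.006791.

I_new/I_old ≈ 0.00679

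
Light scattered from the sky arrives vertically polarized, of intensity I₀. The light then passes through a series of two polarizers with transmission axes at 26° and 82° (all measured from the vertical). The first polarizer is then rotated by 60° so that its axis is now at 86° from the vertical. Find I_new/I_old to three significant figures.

I_new/I_old ≈ 0.0192

Before rotation:
I₁ = I₀ cos²(26° − 0°) = I₀ cos²(26°) = 0.8078 I₀.
I₂ = I₁ cos²(82° − 26°) = 0.8078 I₀ · cos²(56°) = 0.2526 I₀.
After rotation:
I₁ = I₀ cos²(86° − 0°) = I₀ cos²(86°) = 0.004866 I₀.
I₂ = I₁ cos²(82° − 86°) = 0.004866 I₀ · cos²(4°) = 0.004842 I₀.
Ratio = 0.004842 / 0.2526 = 0.01917.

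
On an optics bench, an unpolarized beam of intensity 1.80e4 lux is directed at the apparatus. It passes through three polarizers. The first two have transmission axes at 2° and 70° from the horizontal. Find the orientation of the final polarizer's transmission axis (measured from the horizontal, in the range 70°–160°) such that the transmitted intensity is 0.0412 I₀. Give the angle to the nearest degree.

θ ≈ 110°

Unpolarized light through the first polarizer → I₁ = ½ I₀, now polarized at 2°.
I₂ = I₁ cos²(70° − 2°) = 0.5 I₀ · cos²(68°) = 0.07017 I₀.
Need I₃/I₀ = 0.0412, so cos²(θ − 70°) = 0.0412 / 0.07017 = 0.5872.
θ − 70° = arccos(√0.5872) = 40.0°, giving θ ≈ 70 + 40.0 = 110.0°.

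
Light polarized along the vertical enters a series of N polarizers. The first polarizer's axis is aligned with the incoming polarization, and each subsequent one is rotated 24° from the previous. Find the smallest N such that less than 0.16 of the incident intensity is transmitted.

N = 12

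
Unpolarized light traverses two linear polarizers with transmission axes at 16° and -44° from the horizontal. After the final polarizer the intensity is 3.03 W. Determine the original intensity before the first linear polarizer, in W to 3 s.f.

I₀ ≈ 24.2 W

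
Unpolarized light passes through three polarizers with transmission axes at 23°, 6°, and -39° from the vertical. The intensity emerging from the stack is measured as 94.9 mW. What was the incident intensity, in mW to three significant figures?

Unpolarized light through the first polarizer → I₁ = ½ I₀, now polarized at 23°.
I₂ = I₁ cos²(6° − 23°) = 0.5 I₀ · cos²(17°) = 0.4573 I₀.
I₃ = I₂ cos²(-39° − 6°) = 0.4573 I₀ · cos²(45°) = 0.2286 I₀.
So 94.9 mW = 0.2286 I₀, giving I₀ = 94.9/0.2286 = 415.1 mW.

I₀ ≈ 415 mW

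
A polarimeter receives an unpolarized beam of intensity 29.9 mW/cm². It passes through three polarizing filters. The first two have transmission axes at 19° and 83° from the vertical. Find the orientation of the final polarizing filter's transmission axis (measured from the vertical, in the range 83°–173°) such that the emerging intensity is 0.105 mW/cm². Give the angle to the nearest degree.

θ ≈ 162°

Unpolarized light through the first polarizer → I₁ = ½ I₀, now polarized at 19°.
I₂ = I₁ cos²(83° − 19°) = 0.5 I₀ · cos²(64°) = 0.09608 I₀.
Target fraction: 0.105 / 29.9 mW/cm² = 0.003512 of I₀.
Need I₃/I₀ = 0.003512, so cos²(θ − 83°) = 0.003512 / 0.09608 = 0.03655.
θ − 83° = arccos(√0.03655) = 79.0°, giving θ ≈ 83 + 79.0 = 162.0°.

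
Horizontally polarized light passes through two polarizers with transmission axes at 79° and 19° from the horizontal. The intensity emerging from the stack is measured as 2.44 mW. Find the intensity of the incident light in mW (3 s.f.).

By Malus's law, I₁ = I₀ cos²(79° − 0°) = I₀ cos²(79°) = 0.03641 I₀.
I₂ = I₁ cos²(19° − 79°) = 0.03641 I₀ · cos²(60°) = 0.009102 I₀.
So 2.44 mW = 0.009102 I₀, giving I₀ = 2.44/0.009102 = 268.1 mW.

I₀ ≈ 268 mW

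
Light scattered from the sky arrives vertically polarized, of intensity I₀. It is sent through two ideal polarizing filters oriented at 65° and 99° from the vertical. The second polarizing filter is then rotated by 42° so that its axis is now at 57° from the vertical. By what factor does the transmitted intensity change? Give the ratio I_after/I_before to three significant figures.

I_new/I_old ≈ 1.43

Before rotation:
By Malus's law, I₁ = I₀ cos²(65° − 0°) = I₀ cos²(65°) = 0.1786 I₀.
I₂ = I₁ cos²(99° − 65°) = 0.1786 I₀ · cos²(34°) = 0.1228 I₀.
After rotation:
I₁ = I₀ cos²(65° − 0°) = I₀ cos²(65°) = 0.1786 I₀.
I₂ = I₁ cos²(57° − 65°) = 0.1786 I₀ · cos²(8°) = 0.1751 I₀.
Ratio = 0.1751 / 0.1228 = 1.427.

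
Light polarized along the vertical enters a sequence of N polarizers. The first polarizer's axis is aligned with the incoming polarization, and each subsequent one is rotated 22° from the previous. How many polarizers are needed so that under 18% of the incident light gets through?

First polarizer is aligned with the polarization: full transmission.
Each further stage multiplies by cos²(22°) = 0.8597.
After N polarizers: T = 0.8597^(N−1). Require T < 0.18 ⇒ N−1 > ln(0.18)/ln(0.8597) = 11.34, so N−1 ≥ 12 and N = 13.
Check: N=13 gives T = 0.1629 < 0.18; N=12 gives T = 0.1895.

N = 13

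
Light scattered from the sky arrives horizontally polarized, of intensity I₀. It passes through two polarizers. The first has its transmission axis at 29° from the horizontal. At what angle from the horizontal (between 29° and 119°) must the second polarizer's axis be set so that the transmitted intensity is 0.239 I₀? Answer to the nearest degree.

I₁ = I₀ cos²(29° − 0°) = I₀ cos²(29°) = 0.765 I₀.
Need I₂/I₀ = 0.239, so cos²(θ − 29°) = 0.239 / 0.765 = 0.3124.
θ − 29° = arccos(√0.3124) = 56.0°, giving θ ≈ 29 + 56.0 = 85.0°.

θ ≈ 85°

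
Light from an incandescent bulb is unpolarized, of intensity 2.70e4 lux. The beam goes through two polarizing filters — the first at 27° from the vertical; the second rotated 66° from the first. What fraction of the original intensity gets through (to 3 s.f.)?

I/I₀ ≈ 0.0827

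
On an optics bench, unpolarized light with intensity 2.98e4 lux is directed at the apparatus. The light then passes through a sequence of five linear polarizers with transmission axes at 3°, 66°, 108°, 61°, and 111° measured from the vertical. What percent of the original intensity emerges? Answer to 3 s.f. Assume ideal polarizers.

Unpolarized light through the first polarizer → I₁ = 2.98e4 lux/2 = 1.49e+04 lux, polarized at 3°.
I₂ = I₁ · cos²(63°) = 1.49e+04 · 0.2061 = 3071 lux.
I₃ = I₂ · cos²(42°) = 3071 · 0.5523 = 1696 lux.
I₄ = I₃ · cos²(47°) = 1696 · 0.4651 = 788.8 lux.
I₅ = I₄ · cos²(50°) = 788.8 · 0.4132 = 325.9 lux.
That is 1.094% of the incident intensity.

≈ 1.09%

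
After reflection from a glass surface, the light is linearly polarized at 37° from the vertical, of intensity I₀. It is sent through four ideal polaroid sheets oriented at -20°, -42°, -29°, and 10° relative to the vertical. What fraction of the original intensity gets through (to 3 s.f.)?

≈ 0.146 I₀

By Malus's law, I₁ = I₀ cos²(-20° − 37°) = I₀ cos²(57°) = 0.2966 I₀.
I₂ = I₁ cos²(-42° + 20°) = 0.2966 I₀ · cos²(22°) = 0.255 I₀.
I₃ = I₂ cos²(-29° + 42°) = 0.255 I₀ · cos²(13°) = 0.2421 I₀.
I₄ = I₃ cos²(10° + 29°) = 0.2421 I₀ · cos²(39°) = 0.1462 I₀.
Transmitted fraction = 0.1462.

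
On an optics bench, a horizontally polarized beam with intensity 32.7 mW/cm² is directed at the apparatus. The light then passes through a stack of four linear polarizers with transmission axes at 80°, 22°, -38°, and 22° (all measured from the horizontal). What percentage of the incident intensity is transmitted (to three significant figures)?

≈ 0.0529%

I₁ = 32.7 mW/cm² · cos²(80°) = 0.986 mW/cm².
I₂ = I₁ · cos²(58°) = 0.986 · 0.2808 = 0.2769 mW/cm².
I₃ = I₂ · cos²(60°) = 0.2769 · 0.25 = 0.06922 mW/cm².
I₄ = I₃ · cos²(60°) = 0.06922 · 0.25 = 0.01731 mW/cm².
That is 0.05292% of the incident intensity.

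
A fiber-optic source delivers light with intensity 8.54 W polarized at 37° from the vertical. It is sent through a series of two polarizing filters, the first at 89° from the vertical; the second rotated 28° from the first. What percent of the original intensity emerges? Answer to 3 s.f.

≈ 29.5%

I₁ = 8.54 W · cos²(52°) = 3.237 W.
I₂ = I₁ · cos²(28°) = 3.237 · 0.7796 = 2.524 W.
That is 29.55% of the incident intensity.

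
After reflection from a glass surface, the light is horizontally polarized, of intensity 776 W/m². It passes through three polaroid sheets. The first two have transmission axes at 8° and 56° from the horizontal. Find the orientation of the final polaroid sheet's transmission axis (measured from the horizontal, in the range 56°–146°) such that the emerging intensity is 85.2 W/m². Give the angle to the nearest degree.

I₁ = I₀ cos²(8° − 0°) = I₀ cos²(8°) = 0.9806 I₀.
I₂ = I₁ cos²(56° − 8°) = 0.9806 I₀ · cos²(48°) = 0.4391 I₀.
Target fraction: 85.2 / 776 W/m² = 0.1098 of I₀.
Need I₃/I₀ = 0.1098, so cos²(θ − 56°) = 0.1098 / 0.4391 = 0.2501.
θ − 56° = arccos(√0.2501) = 60.0°, giving θ ≈ 56 + 60.0 = 116.0°.

θ ≈ 116°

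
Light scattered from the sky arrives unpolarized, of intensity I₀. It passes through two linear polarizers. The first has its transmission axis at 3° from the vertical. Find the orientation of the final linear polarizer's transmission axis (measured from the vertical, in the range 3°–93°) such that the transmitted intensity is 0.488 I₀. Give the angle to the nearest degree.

Unpolarized light through the first polarizer → I₁ = ½ I₀, now polarized at 3°.
Need I₂/I₀ = 0.488, so cos²(θ − 3°) = 0.488 / 0.5 = 0.976.
θ − 3° = arccos(√0.976) = 8.9°, giving θ ≈ 3 + 8.9 = 11.9°.

θ ≈ 12°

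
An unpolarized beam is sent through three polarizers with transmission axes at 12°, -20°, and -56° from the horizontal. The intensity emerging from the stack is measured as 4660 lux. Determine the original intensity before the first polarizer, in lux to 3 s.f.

I₀ ≈ 1.98e4 lux

Unpolarized light through the first polarizer → I₁ = ½ I₀, now polarized at 12°.
I₂ = I₁ cos²(-20° − 12°) = 0.5 I₀ · cos²(32°) = 0.3596 I₀.
I₃ = I₂ cos²(-56° + 20°) = 0.3596 I₀ · cos²(36°) = 0.2354 I₀.
So 4660 lux = 0.2354 I₀, giving I₀ = 4660/0.2354 = 1.98e+04 lux.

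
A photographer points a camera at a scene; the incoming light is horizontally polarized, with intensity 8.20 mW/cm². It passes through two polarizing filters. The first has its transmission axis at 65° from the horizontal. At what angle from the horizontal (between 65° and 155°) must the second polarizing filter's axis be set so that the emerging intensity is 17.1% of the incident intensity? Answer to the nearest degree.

θ ≈ 77°

I₁ = I₀ cos²(65° − 0°) = I₀ cos²(65°) = 0.1786 I₀.
Need I₂/I₀ = 0.171, so cos²(θ − 65°) = 0.171 / 0.1786 = 0.9574.
θ − 65° = arccos(√0.9574) = 11.9°, giving θ ≈ 65 + 11.9 = 76.9°.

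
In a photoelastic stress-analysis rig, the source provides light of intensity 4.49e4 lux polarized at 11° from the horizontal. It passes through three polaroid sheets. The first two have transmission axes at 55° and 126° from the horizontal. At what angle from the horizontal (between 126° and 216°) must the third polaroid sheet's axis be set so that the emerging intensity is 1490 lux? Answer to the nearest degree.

By Malus's law, I₁ = I₀ cos²(55° − 11°) = I₀ cos²(44°) = 0.5174 I₀.
I₂ = I₁ cos²(126° − 55°) = 0.5174 I₀ · cos²(71°) = 0.05485 I₀.
Target fraction: 1490 / 4.49e4 lux = 0.03318 of I₀.
Need I₃/I₀ = 0.03318, so cos²(θ − 126°) = 0.03318 / 0.05485 = 0.605.
θ − 126° = arccos(√0.605) = 38.9°, giving θ ≈ 126 + 38.9 = 164.9°.

θ ≈ 165°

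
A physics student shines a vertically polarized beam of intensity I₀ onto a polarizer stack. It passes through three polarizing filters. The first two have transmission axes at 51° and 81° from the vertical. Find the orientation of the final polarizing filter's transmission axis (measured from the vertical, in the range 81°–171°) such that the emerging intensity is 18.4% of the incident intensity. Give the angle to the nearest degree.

θ ≈ 119°

I₁ = I₀ cos²(51° − 0°) = I₀ cos²(51°) = 0.396 I₀.
I₂ = I₁ cos²(81° − 51°) = 0.396 I₀ · cos²(30°) = 0.297 I₀.
Need I₃/I₀ = 0.184, so cos²(θ − 81°) = 0.184 / 0.297 = 0.6195.
θ − 81° = arccos(√0.6195) = 38.1°, giving θ ≈ 81 + 38.1 = 119.1°.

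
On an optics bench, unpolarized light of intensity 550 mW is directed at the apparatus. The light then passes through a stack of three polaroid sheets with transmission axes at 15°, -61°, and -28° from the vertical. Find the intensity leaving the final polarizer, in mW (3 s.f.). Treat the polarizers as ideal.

I ≈ 11.3 mW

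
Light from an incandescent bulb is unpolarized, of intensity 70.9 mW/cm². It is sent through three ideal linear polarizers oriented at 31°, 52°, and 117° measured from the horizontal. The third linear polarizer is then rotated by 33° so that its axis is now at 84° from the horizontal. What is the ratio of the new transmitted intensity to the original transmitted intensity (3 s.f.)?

Before rotation:
Unpolarized light through the first polarizer → I₁ = ½ I₀, now polarized at 31°.
I₂ = I₁ cos²(52° − 31°) = 0.5 I₀ · cos²(21°) = 0.4358 I₀.
I₃ = I₂ cos²(117° − 52°) = 0.4358 I₀ · cos²(65°) = 0.07783 I₀.
After rotation:
Unpolarized light through the first polarizer → I₁ = ½ I₀, now polarized at 31°.
I₂ = I₁ cos²(52° − 31°) = 0.5 I₀ · cos²(21°) = 0.4358 I₀.
I₃ = I₂ cos²(84° − 52°) = 0.4358 I₀ · cos²(32°) = 0.3134 I₀.
Ratio = 0.3134 / 0.07783 = 4.027.

I_new/I_old ≈ 4.03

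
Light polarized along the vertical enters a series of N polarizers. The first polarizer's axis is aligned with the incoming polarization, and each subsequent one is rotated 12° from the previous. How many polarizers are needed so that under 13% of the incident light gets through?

N = 48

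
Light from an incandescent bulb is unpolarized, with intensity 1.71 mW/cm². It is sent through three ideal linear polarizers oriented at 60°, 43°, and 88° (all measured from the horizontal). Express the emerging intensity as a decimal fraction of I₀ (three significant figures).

Unpolarized light through the first polarizer → I₁ = 1.71 mW/cm²/2 = 0.855 mW/cm², polarized at 60°.
I₂ = I₁ · cos²(17°) = 0.855 · 0.9145 = 0.7819 mW/cm².
I₃ = I₂ · cos²(45°) = 0.7819 · 0.5 = 0.391 mW/cm².
Transmitted fraction = 0.2286.

I/I₀ ≈ 0.229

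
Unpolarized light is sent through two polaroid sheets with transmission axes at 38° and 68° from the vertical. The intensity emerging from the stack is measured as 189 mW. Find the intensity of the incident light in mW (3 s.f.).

Unpolarized light through the first polarizer → I₁ = ½ I₀, now polarized at 38°.
I₂ = I₁ cos²(68° − 38°) = 0.5 I₀ · cos²(30°) = 0.375 I₀.
So 189 mW = 0.375 I₀, giving I₀ = 189/0.375 = 504 mW.

I₀ ≈ 504 mW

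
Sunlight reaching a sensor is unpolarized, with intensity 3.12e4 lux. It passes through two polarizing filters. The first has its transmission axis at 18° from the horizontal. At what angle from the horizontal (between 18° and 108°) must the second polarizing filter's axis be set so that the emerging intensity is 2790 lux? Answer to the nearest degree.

Unpolarized light through the first polarizer → I₁ = ½ I₀, now polarized at 18°.
Target fraction: 2790 / 3.12e4 lux = 0.08942 of I₀.
Need I₂/I₀ = 0.08942, so cos²(θ − 18°) = 0.08942 / 0.5 = 0.1788.
θ − 18° = arccos(√0.1788) = 65.0°, giving θ ≈ 18 + 65.0 = 83.0°.

θ ≈ 83°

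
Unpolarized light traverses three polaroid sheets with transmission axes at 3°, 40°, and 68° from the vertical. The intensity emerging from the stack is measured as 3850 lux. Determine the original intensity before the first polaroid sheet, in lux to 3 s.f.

I₀ ≈ 1.55e4 lux

Unpolarized light through the first polarizer → I₁ = ½ I₀, now polarized at 3°.
I₂ = I₁ cos²(40° − 3°) = 0.5 I₀ · cos²(37°) = 0.3189 I₀.
I₃ = I₂ cos²(68° − 40°) = 0.3189 I₀ · cos²(28°) = 0.2486 I₀.
So 3850 lux = 0.2486 I₀, giving I₀ = 3850/0.2486 = 1.549e+04 lux.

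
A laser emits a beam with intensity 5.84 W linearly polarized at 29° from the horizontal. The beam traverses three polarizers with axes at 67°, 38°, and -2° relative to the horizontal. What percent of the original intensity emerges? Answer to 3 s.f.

I₁ = 5.84 W · cos²(38°) = 3.626 W.
I₂ = I₁ · cos²(29°) = 3.626 · 0.765 = 2.774 W.
I₃ = I₂ · cos²(40°) = 2.774 · 0.5868 = 1.628 W.
That is 27.87% of the incident intensity.

≈ 27.9%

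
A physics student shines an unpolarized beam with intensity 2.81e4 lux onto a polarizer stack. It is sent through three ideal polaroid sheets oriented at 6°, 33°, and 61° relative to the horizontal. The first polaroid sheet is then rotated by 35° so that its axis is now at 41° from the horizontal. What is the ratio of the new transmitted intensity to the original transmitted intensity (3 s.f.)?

Before rotation:
Unpolarized light through the first polarizer → I₁ = ½ I₀, now polarized at 6°.
I₂ = I₁ cos²(33° − 6°) = 0.5 I₀ · cos²(27°) = 0.3969 I₀.
I₃ = I₂ cos²(61° − 33°) = 0.3969 I₀ · cos²(28°) = 0.3095 I₀.
After rotation:
Unpolarized light through the first polarizer → I₁ = ½ I₀, now polarized at 41°.
I₂ = I₁ cos²(33° − 41°) = 0.5 I₀ · cos²(8°) = 0.4903 I₀.
I₃ = I₂ cos²(61° − 33°) = 0.4903 I₀ · cos²(28°) = 0.3822 I₀.
Ratio = 0.3822 / 0.3095 = 1.235.

I_new/I_old ≈ 1.24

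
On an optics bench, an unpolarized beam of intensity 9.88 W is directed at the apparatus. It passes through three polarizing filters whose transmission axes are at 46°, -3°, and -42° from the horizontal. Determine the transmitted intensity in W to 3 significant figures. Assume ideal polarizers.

Unpolarized light through the first polarizer → I₁ = 9.88 W/2 = 4.94 W, polarized at 46°.
I₂ = I₁ · cos²(49°) = 4.94 · 0.4304 = 2.126 W.
I₃ = I₂ · cos²(39°) = 2.126 · 0.604 = 1.284 W.

I ≈ 1.28 W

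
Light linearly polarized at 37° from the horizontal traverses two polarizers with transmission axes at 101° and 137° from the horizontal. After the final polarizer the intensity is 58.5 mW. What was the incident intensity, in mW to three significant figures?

I₁ = I₀ cos²(101° − 37°) = I₀ cos²(64°) = 0.1922 I₀.
I₂ = I₁ cos²(137° − 101°) = 0.1922 I₀ · cos²(36°) = 0.1258 I₀.
So 58.5 mW = 0.1258 I₀, giving I₀ = 58.5/0.1258 = 465.1 mW.

I₀ ≈ 465 mW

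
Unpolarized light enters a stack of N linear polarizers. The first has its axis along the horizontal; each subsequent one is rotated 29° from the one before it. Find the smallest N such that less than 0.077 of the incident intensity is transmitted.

N = 8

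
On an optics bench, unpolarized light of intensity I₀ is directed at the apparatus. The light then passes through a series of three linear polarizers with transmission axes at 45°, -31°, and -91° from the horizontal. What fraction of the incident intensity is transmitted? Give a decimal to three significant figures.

Unpolarized light through the first polarizer → I₁ = ½ I₀, now polarized at 45°.
I₂ = I₁ cos²(-31° − 45°) = 0.5 I₀ · cos²(76°) = 0.02926 I₀.
I₃ = I₂ cos²(-91° + 31°) = 0.02926 I₀ · cos²(60°) = 0.007316 I₀.
Transmitted fraction = 0.007316.

≈ 0.00732 I₀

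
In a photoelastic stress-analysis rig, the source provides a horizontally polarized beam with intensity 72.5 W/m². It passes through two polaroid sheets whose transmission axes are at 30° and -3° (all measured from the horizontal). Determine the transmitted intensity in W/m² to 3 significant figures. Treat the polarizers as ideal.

I₁ = 72.5 W/m² · cos²(30°) = 54.38 W/m².
I₂ = I₁ · cos²(33°) = 54.38 · 0.7034 = 38.25 W/m².

I ≈ 38.2 W/m²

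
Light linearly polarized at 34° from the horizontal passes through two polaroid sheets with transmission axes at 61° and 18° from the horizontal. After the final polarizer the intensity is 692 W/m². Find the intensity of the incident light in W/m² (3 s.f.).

I₀ ≈ 1630 W/m²

I₁ = I₀ cos²(61° − 34°) = I₀ cos²(27°) = 0.7939 I₀.
I₂ = I₁ cos²(18° − 61°) = 0.7939 I₀ · cos²(43°) = 0.4246 I₀.
So 692 W/m² = 0.4246 I₀, giving I₀ = 692/0.4246 = 1630 W/m².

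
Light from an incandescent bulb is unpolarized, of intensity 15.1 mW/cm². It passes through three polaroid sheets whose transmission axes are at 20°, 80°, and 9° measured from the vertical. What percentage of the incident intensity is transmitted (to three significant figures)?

Unpolarized light through the first polarizer → I₁ = 15.1 mW/cm²/2 = 7.55 mW/cm², polarized at 20°.
I₂ = I₁ · cos²(60°) = 7.55 · 0.25 = 1.888 mW/cm².
I₃ = I₂ · cos²(71°) = 1.888 · 0.106 = 0.2001 mW/cm².
That is 1.325% of the incident intensity.

≈ 1.32%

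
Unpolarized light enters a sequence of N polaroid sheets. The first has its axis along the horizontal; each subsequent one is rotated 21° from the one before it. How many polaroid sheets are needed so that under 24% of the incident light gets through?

First polarizer halves the unpolarized light: factor 1/2.
Each further stage multiplies by cos²(21°) = 0.8716.
After N polarizers: T = 0.5·0.8716^(N−1). Require T < 0.24 ⇒ N−1 > ln(0.24/0.5)/ln(0.8716) = 5.34, so N−1 ≥ 6 and N = 7.
Check: N=7 gives T = 0.2192 < 0.24; N=6 gives T = 0.2515.

N = 7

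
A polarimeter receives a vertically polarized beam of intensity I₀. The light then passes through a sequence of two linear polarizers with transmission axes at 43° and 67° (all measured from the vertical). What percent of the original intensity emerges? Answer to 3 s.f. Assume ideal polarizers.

≈ 44.6%

By Malus's law, I₁ = I₀ cos²(43° − 0°) = I₀ cos²(43°) = 0.5349 I₀.
I₂ = I₁ cos²(67° − 43°) = 0.5349 I₀ · cos²(24°) = 0.4464 I₀.
That is 44.64% of the incident intensity.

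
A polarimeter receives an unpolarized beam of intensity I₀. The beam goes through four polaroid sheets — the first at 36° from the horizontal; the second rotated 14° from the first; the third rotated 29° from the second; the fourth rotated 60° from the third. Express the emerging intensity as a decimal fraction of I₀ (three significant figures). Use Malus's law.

≈ 0.0900 I₀

Unpolarized light through the first polarizer → I₁ = ½ I₀, now polarized at 36°.
I₂ = I₁ cos²(14°) = 0.5 · 0.9415 I₀ = 0.4707 I₀.
I₃ = I₂ cos²(29°) = 0.4707 · 0.765 I₀ = 0.3601 I₀.
I₄ = I₃ cos²(60°) = 0.3601 · 0.25 I₀ = 0.09002 I₀.
Transmitted fraction = 0.09002.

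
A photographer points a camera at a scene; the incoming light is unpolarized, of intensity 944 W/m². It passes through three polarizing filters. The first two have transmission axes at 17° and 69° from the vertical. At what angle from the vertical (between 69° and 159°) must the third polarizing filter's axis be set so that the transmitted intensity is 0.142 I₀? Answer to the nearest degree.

θ ≈ 99°

Unpolarized light through the first polarizer → I₁ = ½ I₀, now polarized at 17°.
I₂ = I₁ cos²(69° − 17°) = 0.5 I₀ · cos²(52°) = 0.1895 I₀.
Need I₃/I₀ = 0.142, so cos²(θ − 69°) = 0.142 / 0.1895 = 0.7493.
θ − 69° = arccos(√0.7493) = 30.0°, giving θ ≈ 69 + 30.0 = 99.0°.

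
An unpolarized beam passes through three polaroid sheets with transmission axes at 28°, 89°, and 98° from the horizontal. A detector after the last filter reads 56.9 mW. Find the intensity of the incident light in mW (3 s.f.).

Unpolarized light through the first polarizer → I₁ = ½ I₀, now polarized at 28°.
I₂ = I₁ cos²(89° − 28°) = 0.5 I₀ · cos²(61°) = 0.1175 I₀.
I₃ = I₂ cos²(98° − 89°) = 0.1175 I₀ · cos²(9°) = 0.1146 I₀.
So 56.9 mW = 0.1146 I₀, giving I₀ = 56.9/0.1146 = 496.3 mW.

I₀ ≈ 496 mW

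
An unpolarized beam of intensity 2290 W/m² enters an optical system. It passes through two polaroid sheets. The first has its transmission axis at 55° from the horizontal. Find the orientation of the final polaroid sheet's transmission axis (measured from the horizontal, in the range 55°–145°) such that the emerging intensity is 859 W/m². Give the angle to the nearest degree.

θ ≈ 85°

Unpolarized light through the first polarizer → I₁ = ½ I₀, now polarized at 55°.
Target fraction: 859 / 2290 W/m² = 0.3751 of I₀.
Need I₂/I₀ = 0.3751, so cos²(θ − 55°) = 0.3751 / 0.5 = 0.7502.
θ − 55° = arccos(√0.7502) = 30.0°, giving θ ≈ 55 + 30.0 = 85.0°.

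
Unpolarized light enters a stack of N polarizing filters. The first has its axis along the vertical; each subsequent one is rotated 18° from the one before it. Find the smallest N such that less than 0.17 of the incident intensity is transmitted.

First polarizer halves the unpolarized light: factor 1/2.
Each further stage multiplies by cos²(18°) = 0.9045.
After N polarizers: T = 0.5·0.9045^(N−1). Require T < 0.17 ⇒ N−1 > ln(0.17/0.5)/ln(0.9045) = 10.75, so N−1 ≥ 11 and N = 12.
Check: N=12 gives T = 0.1658 < 0.17; N=11 gives T = 0.1833.

N = 12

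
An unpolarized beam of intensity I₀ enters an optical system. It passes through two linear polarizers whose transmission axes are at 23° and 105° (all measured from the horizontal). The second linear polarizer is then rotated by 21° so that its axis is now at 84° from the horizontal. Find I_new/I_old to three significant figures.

I_new/I_old ≈ 12.1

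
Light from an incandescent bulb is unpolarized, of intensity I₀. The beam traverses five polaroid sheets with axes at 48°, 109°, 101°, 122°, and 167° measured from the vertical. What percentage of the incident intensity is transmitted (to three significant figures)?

Unpolarized light through the first polarizer → I₁ = ½ I₀, now polarized at 48°.
I₂ = I₁ cos²(109° − 48°) = 0.5 I₀ · cos²(61°) = 0.1175 I₀.
I₃ = I₂ cos²(101° − 109°) = 0.1175 I₀ · cos²(8°) = 0.1152 I₀.
I₄ = I₃ cos²(122° − 101°) = 0.1152 I₀ · cos²(21°) = 0.1004 I₀.
I₅ = I₄ cos²(167° − 122°) = 0.1004 I₀ · cos²(45°) = 0.05022 I₀.
That is 5.022% of the incident intensity.

≈ 5.02%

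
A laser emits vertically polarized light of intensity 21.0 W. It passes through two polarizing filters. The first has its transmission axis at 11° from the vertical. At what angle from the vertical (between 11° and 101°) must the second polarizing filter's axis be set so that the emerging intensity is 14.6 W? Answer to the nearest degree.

By Malus's law, I₁ = I₀ cos²(11° − 0°) = I₀ cos²(11°) = 0.9636 I₀.
Target fraction: 14.6 / 21.0 W = 0.6952 of I₀.
Need I₂/I₀ = 0.6952, so cos²(θ − 11°) = 0.6952 / 0.9636 = 0.7215.
θ − 11° = arccos(√0.7215) = 31.9°, giving θ ≈ 11 + 31.9 = 42.9°.

θ ≈ 43°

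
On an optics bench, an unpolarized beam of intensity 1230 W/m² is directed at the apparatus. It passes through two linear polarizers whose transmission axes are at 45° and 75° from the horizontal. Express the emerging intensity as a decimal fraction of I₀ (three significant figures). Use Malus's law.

Unpolarized light through the first polarizer → I₁ = 1230 W/m²/2 = 615 W/m², polarized at 45°.
I₂ = I₁ · cos²(30°) = 615 · 0.75 = 461.3 W/m².
Transmitted fraction = 0.375.

I/I₀ ≈ 0.375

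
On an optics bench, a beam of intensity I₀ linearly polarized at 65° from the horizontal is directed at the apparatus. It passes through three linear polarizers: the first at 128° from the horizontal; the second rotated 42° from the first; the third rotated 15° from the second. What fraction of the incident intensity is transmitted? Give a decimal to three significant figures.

≈ 0.106 I₀

I₁ = I₀ cos²(128° − 65°) = I₀ cos²(63°) = 0.2061 I₀.
I₂ = I₁ cos²(42°) = 0.2061 · 0.5523 I₀ = 0.1138 I₀.
I₃ = I₂ cos²(15°) = 0.1138 · 0.933 I₀ = 0.1062 I₀.
Transmitted fraction = 0.1062.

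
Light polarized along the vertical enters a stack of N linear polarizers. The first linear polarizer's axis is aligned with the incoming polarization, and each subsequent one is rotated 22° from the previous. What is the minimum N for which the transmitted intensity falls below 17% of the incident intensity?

First polarizer is aligned with the polarization: full transmission.
Each further stage multiplies by cos²(22°) = 0.8597.
After N polarizers: T = 0.8597^(N−1). Require T < 0.17 ⇒ N−1 > ln(0.17)/ln(0.8597) = 11.72, so N−1 ≥ 12 and N = 13.
Check: N=13 gives T = 0.1629 < 0.17; N=12 gives T = 0.1895.

N = 13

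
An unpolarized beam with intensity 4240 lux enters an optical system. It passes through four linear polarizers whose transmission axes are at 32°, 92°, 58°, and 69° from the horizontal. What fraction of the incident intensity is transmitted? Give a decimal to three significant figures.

Unpolarized light through the first polarizer → I₁ = 4240 lux/2 = 2120 lux, polarized at 32°.
I₂ = I₁ · cos²(60°) = 2120 · 0.25 = 530 lux.
I₃ = I₂ · cos²(34°) = 530 · 0.6873 = 364.3 lux.
I₄ = I₃ · cos²(11°) = 364.3 · 0.9636 = 351 lux.
Transmitted fraction = 0.08278.

I/I₀ ≈ 0.0828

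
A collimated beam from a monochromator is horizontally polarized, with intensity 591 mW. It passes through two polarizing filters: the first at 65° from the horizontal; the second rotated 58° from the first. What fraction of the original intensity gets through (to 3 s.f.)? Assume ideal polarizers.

I/I₀ ≈ 0.0502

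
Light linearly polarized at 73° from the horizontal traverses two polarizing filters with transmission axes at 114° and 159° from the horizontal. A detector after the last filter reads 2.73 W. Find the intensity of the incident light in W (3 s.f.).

I₀ ≈ 9.59 W

I₁ = I₀ cos²(114° − 73°) = I₀ cos²(41°) = 0.5696 I₀.
I₂ = I₁ cos²(159° − 114°) = 0.5696 I₀ · cos²(45°) = 0.2848 I₀.
So 2.73 W = 0.2848 I₀, giving I₀ = 2.73/0.2848 = 9.586 W.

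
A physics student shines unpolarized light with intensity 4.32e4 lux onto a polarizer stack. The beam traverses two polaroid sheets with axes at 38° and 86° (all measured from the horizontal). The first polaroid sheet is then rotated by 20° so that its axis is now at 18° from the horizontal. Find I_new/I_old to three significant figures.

I_new/I_old ≈ 0.313

Before rotation:
Unpolarized light through the first polarizer → I₁ = ½ I₀, now polarized at 38°.
I₂ = I₁ cos²(86° − 38°) = 0.5 I₀ · cos²(48°) = 0.2239 I₀.
After rotation:
Unpolarized light through the first polarizer → I₁ = ½ I₀, now polarized at 18°.
I₂ = I₁ cos²(86° − 18°) = 0.5 I₀ · cos²(68°) = 0.07017 I₀.
Ratio = 0.07017 / 0.2239 = 0.3134.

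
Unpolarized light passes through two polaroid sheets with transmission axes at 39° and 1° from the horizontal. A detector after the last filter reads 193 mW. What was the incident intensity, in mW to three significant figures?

I₀ ≈ 622 mW

Unpolarized light through the first polarizer → I₁ = ½ I₀, now polarized at 39°.
I₂ = I₁ cos²(1° − 39°) = 0.5 I₀ · cos²(38°) = 0.3105 I₀.
So 193 mW = 0.3105 I₀, giving I₀ = 193/0.3105 = 621.6 mW.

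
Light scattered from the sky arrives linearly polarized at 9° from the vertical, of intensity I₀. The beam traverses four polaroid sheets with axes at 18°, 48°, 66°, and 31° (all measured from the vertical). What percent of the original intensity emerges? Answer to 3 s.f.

By Malus's law, I₁ = I₀ cos²(18° − 9°) = I₀ cos²(9°) = 0.9755 I₀.
I₂ = I₁ cos²(48° − 18°) = 0.9755 I₀ · cos²(30°) = 0.7316 I₀.
I₃ = I₂ cos²(66° − 48°) = 0.7316 I₀ · cos²(18°) = 0.6618 I₀.
I₄ = I₃ cos²(31° − 66°) = 0.6618 I₀ · cos²(35°) = 0.4441 I₀.
That is 44.41% of the incident intensity.

≈ 44.4%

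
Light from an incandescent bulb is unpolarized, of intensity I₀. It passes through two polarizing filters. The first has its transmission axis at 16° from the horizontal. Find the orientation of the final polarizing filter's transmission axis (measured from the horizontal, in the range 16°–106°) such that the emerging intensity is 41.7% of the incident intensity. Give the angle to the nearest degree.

Unpolarized light through the first polarizer → I₁ = ½ I₀, now polarized at 16°.
Need I₂/I₀ = 0.417, so cos²(θ − 16°) = 0.417 / 0.5 = 0.834.
θ − 16° = arccos(√0.834) = 24.0°, giving θ ≈ 16 + 24.0 = 40.0°.

θ ≈ 40°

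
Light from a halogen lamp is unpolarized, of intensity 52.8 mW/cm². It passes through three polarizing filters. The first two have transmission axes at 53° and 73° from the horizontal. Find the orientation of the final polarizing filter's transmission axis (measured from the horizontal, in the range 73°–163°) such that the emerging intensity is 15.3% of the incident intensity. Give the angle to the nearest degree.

θ ≈ 127°

Unpolarized light through the first polarizer → I₁ = ½ I₀, now polarized at 53°.
I₂ = I₁ cos²(73° − 53°) = 0.5 I₀ · cos²(20°) = 0.4415 I₀.
Need I₃/I₀ = 0.153, so cos²(θ − 73°) = 0.153 / 0.4415 = 0.3465.
θ − 73° = arccos(√0.3465) = 53.9°, giving θ ≈ 73 + 53.9 = 126.9°.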